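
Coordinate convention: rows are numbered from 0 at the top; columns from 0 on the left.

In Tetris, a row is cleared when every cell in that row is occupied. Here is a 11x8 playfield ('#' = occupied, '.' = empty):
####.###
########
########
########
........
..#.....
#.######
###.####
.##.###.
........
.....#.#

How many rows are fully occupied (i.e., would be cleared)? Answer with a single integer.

Check each row:
  row 0: 1 empty cell -> not full
  row 1: 0 empty cells -> FULL (clear)
  row 2: 0 empty cells -> FULL (clear)
  row 3: 0 empty cells -> FULL (clear)
  row 4: 8 empty cells -> not full
  row 5: 7 empty cells -> not full
  row 6: 1 empty cell -> not full
  row 7: 1 empty cell -> not full
  row 8: 3 empty cells -> not full
  row 9: 8 empty cells -> not full
  row 10: 6 empty cells -> not full
Total rows cleared: 3

Answer: 3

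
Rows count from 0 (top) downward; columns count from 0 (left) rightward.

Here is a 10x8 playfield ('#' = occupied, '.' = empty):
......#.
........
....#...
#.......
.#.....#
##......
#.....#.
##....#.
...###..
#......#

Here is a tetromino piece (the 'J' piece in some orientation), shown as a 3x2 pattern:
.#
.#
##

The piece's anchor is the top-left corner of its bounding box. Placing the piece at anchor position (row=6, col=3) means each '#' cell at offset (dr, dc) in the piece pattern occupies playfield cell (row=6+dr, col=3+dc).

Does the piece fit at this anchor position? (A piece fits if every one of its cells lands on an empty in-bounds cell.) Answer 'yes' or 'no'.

Answer: no

Derivation:
Check each piece cell at anchor (6, 3):
  offset (0,1) -> (6,4): empty -> OK
  offset (1,1) -> (7,4): empty -> OK
  offset (2,0) -> (8,3): occupied ('#') -> FAIL
  offset (2,1) -> (8,4): occupied ('#') -> FAIL
All cells valid: no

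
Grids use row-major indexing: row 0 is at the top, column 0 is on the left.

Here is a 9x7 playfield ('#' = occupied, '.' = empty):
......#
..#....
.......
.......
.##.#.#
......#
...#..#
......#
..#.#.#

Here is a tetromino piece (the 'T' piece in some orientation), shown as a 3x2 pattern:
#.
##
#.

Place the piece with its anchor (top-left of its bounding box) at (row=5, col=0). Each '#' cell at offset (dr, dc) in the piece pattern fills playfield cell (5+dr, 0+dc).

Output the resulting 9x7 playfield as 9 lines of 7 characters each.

Answer: ......#
..#....
.......
.......
.##.#.#
#.....#
##.#..#
#.....#
..#.#.#

Derivation:
Fill (5+0,0+0) = (5,0)
Fill (5+1,0+0) = (6,0)
Fill (5+1,0+1) = (6,1)
Fill (5+2,0+0) = (7,0)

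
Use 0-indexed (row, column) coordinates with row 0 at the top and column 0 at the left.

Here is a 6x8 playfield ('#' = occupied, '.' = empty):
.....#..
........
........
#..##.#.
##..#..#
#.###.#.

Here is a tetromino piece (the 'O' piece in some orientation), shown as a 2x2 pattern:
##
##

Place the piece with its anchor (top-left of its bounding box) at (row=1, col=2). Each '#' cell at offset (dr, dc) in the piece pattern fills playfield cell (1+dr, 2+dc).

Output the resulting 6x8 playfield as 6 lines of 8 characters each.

Fill (1+0,2+0) = (1,2)
Fill (1+0,2+1) = (1,3)
Fill (1+1,2+0) = (2,2)
Fill (1+1,2+1) = (2,3)

Answer: .....#..
..##....
..##....
#..##.#.
##..#..#
#.###.#.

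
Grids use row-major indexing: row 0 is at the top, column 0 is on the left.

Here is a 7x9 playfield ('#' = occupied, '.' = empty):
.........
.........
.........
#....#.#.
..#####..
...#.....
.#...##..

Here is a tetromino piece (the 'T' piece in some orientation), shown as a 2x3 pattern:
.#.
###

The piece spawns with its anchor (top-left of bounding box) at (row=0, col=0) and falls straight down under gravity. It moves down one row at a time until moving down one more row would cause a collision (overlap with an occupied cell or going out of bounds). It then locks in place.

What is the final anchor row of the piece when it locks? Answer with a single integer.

Spawn at (row=0, col=0). Try each row:
  row 0: fits
  row 1: fits
  row 2: blocked -> lock at row 1

Answer: 1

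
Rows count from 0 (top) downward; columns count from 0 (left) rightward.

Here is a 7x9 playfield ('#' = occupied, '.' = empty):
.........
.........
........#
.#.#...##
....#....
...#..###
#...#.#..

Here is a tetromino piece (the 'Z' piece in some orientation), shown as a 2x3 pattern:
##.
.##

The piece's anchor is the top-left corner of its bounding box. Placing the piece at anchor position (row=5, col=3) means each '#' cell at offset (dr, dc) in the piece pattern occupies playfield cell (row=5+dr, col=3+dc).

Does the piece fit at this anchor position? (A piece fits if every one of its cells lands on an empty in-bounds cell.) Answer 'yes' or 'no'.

Answer: no

Derivation:
Check each piece cell at anchor (5, 3):
  offset (0,0) -> (5,3): occupied ('#') -> FAIL
  offset (0,1) -> (5,4): empty -> OK
  offset (1,1) -> (6,4): occupied ('#') -> FAIL
  offset (1,2) -> (6,5): empty -> OK
All cells valid: no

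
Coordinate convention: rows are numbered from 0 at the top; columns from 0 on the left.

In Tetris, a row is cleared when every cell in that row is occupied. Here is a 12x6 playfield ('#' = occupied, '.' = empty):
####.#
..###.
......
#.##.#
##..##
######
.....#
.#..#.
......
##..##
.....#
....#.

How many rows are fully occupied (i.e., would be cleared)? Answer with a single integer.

Answer: 1

Derivation:
Check each row:
  row 0: 1 empty cell -> not full
  row 1: 3 empty cells -> not full
  row 2: 6 empty cells -> not full
  row 3: 2 empty cells -> not full
  row 4: 2 empty cells -> not full
  row 5: 0 empty cells -> FULL (clear)
  row 6: 5 empty cells -> not full
  row 7: 4 empty cells -> not full
  row 8: 6 empty cells -> not full
  row 9: 2 empty cells -> not full
  row 10: 5 empty cells -> not full
  row 11: 5 empty cells -> not full
Total rows cleared: 1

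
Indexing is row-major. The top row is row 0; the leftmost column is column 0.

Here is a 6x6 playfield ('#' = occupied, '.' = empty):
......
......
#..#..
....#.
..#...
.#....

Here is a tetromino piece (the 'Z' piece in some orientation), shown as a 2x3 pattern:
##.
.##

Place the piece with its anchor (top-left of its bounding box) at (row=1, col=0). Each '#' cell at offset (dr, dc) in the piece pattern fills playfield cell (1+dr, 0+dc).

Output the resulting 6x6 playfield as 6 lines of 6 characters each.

Fill (1+0,0+0) = (1,0)
Fill (1+0,0+1) = (1,1)
Fill (1+1,0+1) = (2,1)
Fill (1+1,0+2) = (2,2)

Answer: ......
##....
####..
....#.
..#...
.#....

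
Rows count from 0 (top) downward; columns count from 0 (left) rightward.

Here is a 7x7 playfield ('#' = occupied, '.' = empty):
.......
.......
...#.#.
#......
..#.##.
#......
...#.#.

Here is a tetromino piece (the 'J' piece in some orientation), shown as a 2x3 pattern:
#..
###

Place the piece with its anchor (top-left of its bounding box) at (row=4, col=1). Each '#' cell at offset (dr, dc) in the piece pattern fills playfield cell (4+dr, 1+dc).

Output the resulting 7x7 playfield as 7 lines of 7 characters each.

Fill (4+0,1+0) = (4,1)
Fill (4+1,1+0) = (5,1)
Fill (4+1,1+1) = (5,2)
Fill (4+1,1+2) = (5,3)

Answer: .......
.......
...#.#.
#......
.##.##.
####...
...#.#.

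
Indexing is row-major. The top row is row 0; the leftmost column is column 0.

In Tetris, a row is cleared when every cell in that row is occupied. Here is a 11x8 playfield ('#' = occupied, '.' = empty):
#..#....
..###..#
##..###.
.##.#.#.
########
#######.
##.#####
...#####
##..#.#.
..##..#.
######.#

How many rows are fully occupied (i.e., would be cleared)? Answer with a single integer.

Answer: 1

Derivation:
Check each row:
  row 0: 6 empty cells -> not full
  row 1: 4 empty cells -> not full
  row 2: 3 empty cells -> not full
  row 3: 4 empty cells -> not full
  row 4: 0 empty cells -> FULL (clear)
  row 5: 1 empty cell -> not full
  row 6: 1 empty cell -> not full
  row 7: 3 empty cells -> not full
  row 8: 4 empty cells -> not full
  row 9: 5 empty cells -> not full
  row 10: 1 empty cell -> not full
Total rows cleared: 1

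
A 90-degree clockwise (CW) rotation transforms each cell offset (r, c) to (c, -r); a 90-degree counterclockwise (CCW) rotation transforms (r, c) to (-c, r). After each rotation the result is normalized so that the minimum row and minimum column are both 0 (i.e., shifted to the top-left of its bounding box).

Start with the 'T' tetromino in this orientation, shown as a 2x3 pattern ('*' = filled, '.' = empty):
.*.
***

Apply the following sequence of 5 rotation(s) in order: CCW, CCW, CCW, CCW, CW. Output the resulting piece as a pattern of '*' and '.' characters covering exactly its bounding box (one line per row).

Answer: *.
**
*.

Derivation:
Start:
.*.
***
After rotation 1 (CCW):
.*
**
.*
After rotation 2 (CCW):
***
.*.
After rotation 3 (CCW):
*.
**
*.
After rotation 4 (CCW):
.*.
***
After rotation 5 (CW):
*.
**
*.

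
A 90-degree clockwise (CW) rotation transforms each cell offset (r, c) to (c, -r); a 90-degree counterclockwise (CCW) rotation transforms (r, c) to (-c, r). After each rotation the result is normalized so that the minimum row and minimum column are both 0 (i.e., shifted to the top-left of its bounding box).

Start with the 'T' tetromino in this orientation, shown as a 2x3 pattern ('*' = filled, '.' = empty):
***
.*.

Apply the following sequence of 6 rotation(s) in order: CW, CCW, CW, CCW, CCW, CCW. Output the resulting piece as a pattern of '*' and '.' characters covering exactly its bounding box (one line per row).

Answer: .*.
***

Derivation:
Start:
***
.*.
After rotation 1 (CW):
.*
**
.*
After rotation 2 (CCW):
***
.*.
After rotation 3 (CW):
.*
**
.*
After rotation 4 (CCW):
***
.*.
After rotation 5 (CCW):
*.
**
*.
After rotation 6 (CCW):
.*.
***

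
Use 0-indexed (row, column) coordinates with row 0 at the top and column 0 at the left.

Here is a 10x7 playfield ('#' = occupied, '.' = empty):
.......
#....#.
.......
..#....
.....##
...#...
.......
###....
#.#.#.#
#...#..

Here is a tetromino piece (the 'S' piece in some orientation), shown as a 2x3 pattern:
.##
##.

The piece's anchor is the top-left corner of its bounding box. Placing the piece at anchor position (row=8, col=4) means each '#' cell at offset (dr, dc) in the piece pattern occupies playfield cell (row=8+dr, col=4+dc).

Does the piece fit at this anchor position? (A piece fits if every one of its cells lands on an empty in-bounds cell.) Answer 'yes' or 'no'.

Answer: no

Derivation:
Check each piece cell at anchor (8, 4):
  offset (0,1) -> (8,5): empty -> OK
  offset (0,2) -> (8,6): occupied ('#') -> FAIL
  offset (1,0) -> (9,4): occupied ('#') -> FAIL
  offset (1,1) -> (9,5): empty -> OK
All cells valid: no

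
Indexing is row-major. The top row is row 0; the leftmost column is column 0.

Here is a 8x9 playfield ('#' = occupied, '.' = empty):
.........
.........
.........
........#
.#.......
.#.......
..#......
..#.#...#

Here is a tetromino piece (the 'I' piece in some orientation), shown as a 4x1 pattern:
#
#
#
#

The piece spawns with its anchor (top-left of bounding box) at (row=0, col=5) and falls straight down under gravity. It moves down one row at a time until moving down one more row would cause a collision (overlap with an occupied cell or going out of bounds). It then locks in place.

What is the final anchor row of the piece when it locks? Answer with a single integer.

Answer: 4

Derivation:
Spawn at (row=0, col=5). Try each row:
  row 0: fits
  row 1: fits
  row 2: fits
  row 3: fits
  row 4: fits
  row 5: blocked -> lock at row 4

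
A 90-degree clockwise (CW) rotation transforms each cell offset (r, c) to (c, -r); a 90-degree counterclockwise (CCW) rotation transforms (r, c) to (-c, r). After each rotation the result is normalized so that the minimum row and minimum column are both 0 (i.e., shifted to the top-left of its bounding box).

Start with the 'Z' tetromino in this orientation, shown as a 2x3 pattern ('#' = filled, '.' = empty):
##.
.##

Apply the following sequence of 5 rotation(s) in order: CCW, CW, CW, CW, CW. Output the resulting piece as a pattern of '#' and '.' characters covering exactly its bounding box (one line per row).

Answer: .#
##
#.

Derivation:
Start:
##.
.##
After rotation 1 (CCW):
.#
##
#.
After rotation 2 (CW):
##.
.##
After rotation 3 (CW):
.#
##
#.
After rotation 4 (CW):
##.
.##
After rotation 5 (CW):
.#
##
#.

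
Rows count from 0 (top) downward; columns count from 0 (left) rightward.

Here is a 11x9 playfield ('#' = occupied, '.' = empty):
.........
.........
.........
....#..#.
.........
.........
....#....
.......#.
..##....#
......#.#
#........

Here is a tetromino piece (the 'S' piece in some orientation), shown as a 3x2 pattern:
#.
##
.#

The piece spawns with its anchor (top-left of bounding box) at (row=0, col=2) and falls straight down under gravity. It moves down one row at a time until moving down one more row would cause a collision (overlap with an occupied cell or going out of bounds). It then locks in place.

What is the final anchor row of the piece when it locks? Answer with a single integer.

Spawn at (row=0, col=2). Try each row:
  row 0: fits
  row 1: fits
  row 2: fits
  row 3: fits
  row 4: fits
  row 5: fits
  row 6: blocked -> lock at row 5

Answer: 5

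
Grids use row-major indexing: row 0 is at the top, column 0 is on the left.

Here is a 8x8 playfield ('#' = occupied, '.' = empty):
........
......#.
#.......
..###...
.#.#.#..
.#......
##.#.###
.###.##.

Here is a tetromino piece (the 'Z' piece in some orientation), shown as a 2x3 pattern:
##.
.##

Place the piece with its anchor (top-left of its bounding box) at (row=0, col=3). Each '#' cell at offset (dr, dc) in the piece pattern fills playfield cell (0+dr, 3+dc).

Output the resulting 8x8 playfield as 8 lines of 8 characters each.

Answer: ...##...
....###.
#.......
..###...
.#.#.#..
.#......
##.#.###
.###.##.

Derivation:
Fill (0+0,3+0) = (0,3)
Fill (0+0,3+1) = (0,4)
Fill (0+1,3+1) = (1,4)
Fill (0+1,3+2) = (1,5)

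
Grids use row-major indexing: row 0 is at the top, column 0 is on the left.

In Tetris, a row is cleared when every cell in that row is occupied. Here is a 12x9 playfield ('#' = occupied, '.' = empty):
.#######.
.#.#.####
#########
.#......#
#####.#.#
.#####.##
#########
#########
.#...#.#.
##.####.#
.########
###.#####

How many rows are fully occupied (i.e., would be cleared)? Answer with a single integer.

Check each row:
  row 0: 2 empty cells -> not full
  row 1: 3 empty cells -> not full
  row 2: 0 empty cells -> FULL (clear)
  row 3: 7 empty cells -> not full
  row 4: 2 empty cells -> not full
  row 5: 2 empty cells -> not full
  row 6: 0 empty cells -> FULL (clear)
  row 7: 0 empty cells -> FULL (clear)
  row 8: 6 empty cells -> not full
  row 9: 2 empty cells -> not full
  row 10: 1 empty cell -> not full
  row 11: 1 empty cell -> not full
Total rows cleared: 3

Answer: 3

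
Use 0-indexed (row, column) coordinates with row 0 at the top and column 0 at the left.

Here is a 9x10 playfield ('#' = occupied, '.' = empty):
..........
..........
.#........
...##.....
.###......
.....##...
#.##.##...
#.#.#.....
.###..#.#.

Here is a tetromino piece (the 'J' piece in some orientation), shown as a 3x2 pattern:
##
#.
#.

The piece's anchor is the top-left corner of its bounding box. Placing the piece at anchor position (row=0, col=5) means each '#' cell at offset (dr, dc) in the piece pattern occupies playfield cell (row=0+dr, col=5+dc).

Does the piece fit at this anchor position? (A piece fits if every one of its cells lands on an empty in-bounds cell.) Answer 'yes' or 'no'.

Check each piece cell at anchor (0, 5):
  offset (0,0) -> (0,5): empty -> OK
  offset (0,1) -> (0,6): empty -> OK
  offset (1,0) -> (1,5): empty -> OK
  offset (2,0) -> (2,5): empty -> OK
All cells valid: yes

Answer: yes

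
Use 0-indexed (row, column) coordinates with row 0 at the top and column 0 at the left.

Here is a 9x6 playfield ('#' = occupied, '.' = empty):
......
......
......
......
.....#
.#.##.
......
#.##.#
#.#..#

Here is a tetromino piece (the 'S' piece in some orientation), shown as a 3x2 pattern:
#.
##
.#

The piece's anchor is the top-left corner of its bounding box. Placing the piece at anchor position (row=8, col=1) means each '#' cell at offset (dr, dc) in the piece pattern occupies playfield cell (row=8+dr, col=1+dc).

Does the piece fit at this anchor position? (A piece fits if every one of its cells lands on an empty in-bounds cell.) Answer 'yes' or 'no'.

Check each piece cell at anchor (8, 1):
  offset (0,0) -> (8,1): empty -> OK
  offset (1,0) -> (9,1): out of bounds -> FAIL
  offset (1,1) -> (9,2): out of bounds -> FAIL
  offset (2,1) -> (10,2): out of bounds -> FAIL
All cells valid: no

Answer: no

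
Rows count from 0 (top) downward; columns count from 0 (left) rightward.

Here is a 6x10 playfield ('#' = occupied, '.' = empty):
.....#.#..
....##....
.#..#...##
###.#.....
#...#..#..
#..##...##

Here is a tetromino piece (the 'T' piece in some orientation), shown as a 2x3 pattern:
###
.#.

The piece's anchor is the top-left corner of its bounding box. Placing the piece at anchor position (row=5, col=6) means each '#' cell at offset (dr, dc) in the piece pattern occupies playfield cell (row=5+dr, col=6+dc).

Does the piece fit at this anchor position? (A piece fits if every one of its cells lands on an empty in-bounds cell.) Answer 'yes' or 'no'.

Answer: no

Derivation:
Check each piece cell at anchor (5, 6):
  offset (0,0) -> (5,6): empty -> OK
  offset (0,1) -> (5,7): empty -> OK
  offset (0,2) -> (5,8): occupied ('#') -> FAIL
  offset (1,1) -> (6,7): out of bounds -> FAIL
All cells valid: no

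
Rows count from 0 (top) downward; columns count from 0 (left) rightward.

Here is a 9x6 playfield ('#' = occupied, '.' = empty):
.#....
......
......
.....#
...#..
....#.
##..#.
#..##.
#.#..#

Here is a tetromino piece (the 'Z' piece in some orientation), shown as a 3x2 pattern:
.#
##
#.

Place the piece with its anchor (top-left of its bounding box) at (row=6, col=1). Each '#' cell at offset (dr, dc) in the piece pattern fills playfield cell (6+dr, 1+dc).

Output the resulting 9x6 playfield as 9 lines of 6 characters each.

Answer: .#....
......
......
.....#
...#..
....#.
###.#.
#####.
###..#

Derivation:
Fill (6+0,1+1) = (6,2)
Fill (6+1,1+0) = (7,1)
Fill (6+1,1+1) = (7,2)
Fill (6+2,1+0) = (8,1)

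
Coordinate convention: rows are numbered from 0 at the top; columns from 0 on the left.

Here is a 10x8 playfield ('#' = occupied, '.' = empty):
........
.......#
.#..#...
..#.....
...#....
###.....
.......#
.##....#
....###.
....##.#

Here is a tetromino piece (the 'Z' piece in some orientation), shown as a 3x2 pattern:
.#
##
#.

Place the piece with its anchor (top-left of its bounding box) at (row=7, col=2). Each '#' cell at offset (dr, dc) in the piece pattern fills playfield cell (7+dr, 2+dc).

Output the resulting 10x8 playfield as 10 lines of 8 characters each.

Fill (7+0,2+1) = (7,3)
Fill (7+1,2+0) = (8,2)
Fill (7+1,2+1) = (8,3)
Fill (7+2,2+0) = (9,2)

Answer: ........
.......#
.#..#...
..#.....
...#....
###.....
.......#
.###...#
..#####.
..#.##.#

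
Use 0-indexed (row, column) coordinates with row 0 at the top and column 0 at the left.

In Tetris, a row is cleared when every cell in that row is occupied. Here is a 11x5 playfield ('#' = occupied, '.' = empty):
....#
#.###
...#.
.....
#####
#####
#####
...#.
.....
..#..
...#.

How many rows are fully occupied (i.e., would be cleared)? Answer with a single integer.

Answer: 3

Derivation:
Check each row:
  row 0: 4 empty cells -> not full
  row 1: 1 empty cell -> not full
  row 2: 4 empty cells -> not full
  row 3: 5 empty cells -> not full
  row 4: 0 empty cells -> FULL (clear)
  row 5: 0 empty cells -> FULL (clear)
  row 6: 0 empty cells -> FULL (clear)
  row 7: 4 empty cells -> not full
  row 8: 5 empty cells -> not full
  row 9: 4 empty cells -> not full
  row 10: 4 empty cells -> not full
Total rows cleared: 3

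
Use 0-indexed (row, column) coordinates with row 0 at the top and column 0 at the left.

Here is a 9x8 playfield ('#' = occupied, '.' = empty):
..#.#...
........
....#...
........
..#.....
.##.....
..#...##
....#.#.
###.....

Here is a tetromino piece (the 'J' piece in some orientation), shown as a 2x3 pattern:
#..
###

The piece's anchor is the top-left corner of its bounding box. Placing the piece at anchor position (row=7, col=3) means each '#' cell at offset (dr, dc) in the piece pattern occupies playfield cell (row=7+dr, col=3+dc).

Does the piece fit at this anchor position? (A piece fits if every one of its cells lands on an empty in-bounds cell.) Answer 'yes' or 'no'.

Check each piece cell at anchor (7, 3):
  offset (0,0) -> (7,3): empty -> OK
  offset (1,0) -> (8,3): empty -> OK
  offset (1,1) -> (8,4): empty -> OK
  offset (1,2) -> (8,5): empty -> OK
All cells valid: yes

Answer: yes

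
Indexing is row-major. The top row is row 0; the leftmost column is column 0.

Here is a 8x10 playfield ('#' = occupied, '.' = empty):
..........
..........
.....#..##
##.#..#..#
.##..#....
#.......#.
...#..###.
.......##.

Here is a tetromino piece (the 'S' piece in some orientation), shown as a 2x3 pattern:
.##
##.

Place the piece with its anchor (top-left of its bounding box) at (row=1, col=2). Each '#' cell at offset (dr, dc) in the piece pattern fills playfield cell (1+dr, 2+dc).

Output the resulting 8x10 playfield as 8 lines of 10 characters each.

Fill (1+0,2+1) = (1,3)
Fill (1+0,2+2) = (1,4)
Fill (1+1,2+0) = (2,2)
Fill (1+1,2+1) = (2,3)

Answer: ..........
...##.....
..##.#..##
##.#..#..#
.##..#....
#.......#.
...#..###.
.......##.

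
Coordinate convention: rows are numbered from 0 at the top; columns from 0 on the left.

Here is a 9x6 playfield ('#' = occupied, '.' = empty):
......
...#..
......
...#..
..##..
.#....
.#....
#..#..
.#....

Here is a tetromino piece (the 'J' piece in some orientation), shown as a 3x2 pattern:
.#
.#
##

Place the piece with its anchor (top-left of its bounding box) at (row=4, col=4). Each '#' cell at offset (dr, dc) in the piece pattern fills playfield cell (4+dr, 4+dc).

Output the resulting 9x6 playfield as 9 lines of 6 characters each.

Fill (4+0,4+1) = (4,5)
Fill (4+1,4+1) = (5,5)
Fill (4+2,4+0) = (6,4)
Fill (4+2,4+1) = (6,5)

Answer: ......
...#..
......
...#..
..##.#
.#...#
.#..##
#..#..
.#....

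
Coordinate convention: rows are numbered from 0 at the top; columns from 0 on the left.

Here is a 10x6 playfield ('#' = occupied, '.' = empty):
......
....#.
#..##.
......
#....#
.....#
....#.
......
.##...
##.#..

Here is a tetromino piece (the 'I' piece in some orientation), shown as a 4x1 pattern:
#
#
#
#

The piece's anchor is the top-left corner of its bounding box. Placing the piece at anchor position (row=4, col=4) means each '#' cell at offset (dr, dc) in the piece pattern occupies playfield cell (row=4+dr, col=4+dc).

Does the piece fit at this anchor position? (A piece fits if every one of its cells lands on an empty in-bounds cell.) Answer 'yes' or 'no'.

Check each piece cell at anchor (4, 4):
  offset (0,0) -> (4,4): empty -> OK
  offset (1,0) -> (5,4): empty -> OK
  offset (2,0) -> (6,4): occupied ('#') -> FAIL
  offset (3,0) -> (7,4): empty -> OK
All cells valid: no

Answer: no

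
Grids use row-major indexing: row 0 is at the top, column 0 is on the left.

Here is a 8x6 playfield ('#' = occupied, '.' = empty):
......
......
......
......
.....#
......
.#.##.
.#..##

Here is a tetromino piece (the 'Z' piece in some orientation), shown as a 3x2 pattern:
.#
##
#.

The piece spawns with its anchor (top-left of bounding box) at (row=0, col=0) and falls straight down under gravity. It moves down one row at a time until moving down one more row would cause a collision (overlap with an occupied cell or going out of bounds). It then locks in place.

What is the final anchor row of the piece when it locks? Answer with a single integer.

Spawn at (row=0, col=0). Try each row:
  row 0: fits
  row 1: fits
  row 2: fits
  row 3: fits
  row 4: fits
  row 5: blocked -> lock at row 4

Answer: 4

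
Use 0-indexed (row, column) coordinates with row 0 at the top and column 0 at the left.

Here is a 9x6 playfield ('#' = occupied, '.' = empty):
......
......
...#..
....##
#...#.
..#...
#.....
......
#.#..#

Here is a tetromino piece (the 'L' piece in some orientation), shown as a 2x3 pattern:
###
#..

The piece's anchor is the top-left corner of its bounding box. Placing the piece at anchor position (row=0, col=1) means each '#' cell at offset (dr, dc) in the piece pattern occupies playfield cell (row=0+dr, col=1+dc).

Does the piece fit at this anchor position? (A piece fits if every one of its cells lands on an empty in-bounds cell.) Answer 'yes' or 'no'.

Answer: yes

Derivation:
Check each piece cell at anchor (0, 1):
  offset (0,0) -> (0,1): empty -> OK
  offset (0,1) -> (0,2): empty -> OK
  offset (0,2) -> (0,3): empty -> OK
  offset (1,0) -> (1,1): empty -> OK
All cells valid: yes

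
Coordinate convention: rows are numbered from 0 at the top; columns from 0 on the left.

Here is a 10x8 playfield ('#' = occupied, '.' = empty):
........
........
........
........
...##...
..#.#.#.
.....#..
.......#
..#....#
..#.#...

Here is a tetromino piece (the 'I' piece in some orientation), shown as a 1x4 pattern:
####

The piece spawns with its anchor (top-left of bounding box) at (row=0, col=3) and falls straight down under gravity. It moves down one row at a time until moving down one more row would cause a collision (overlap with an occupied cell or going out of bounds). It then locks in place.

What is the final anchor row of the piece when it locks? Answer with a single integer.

Spawn at (row=0, col=3). Try each row:
  row 0: fits
  row 1: fits
  row 2: fits
  row 3: fits
  row 4: blocked -> lock at row 3

Answer: 3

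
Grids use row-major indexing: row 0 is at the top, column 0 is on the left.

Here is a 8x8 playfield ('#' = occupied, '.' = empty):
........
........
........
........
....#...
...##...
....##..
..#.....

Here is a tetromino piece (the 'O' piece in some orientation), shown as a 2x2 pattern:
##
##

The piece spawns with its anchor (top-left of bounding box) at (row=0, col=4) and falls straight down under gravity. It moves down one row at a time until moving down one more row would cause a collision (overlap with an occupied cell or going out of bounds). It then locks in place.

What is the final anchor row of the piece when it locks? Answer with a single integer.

Spawn at (row=0, col=4). Try each row:
  row 0: fits
  row 1: fits
  row 2: fits
  row 3: blocked -> lock at row 2

Answer: 2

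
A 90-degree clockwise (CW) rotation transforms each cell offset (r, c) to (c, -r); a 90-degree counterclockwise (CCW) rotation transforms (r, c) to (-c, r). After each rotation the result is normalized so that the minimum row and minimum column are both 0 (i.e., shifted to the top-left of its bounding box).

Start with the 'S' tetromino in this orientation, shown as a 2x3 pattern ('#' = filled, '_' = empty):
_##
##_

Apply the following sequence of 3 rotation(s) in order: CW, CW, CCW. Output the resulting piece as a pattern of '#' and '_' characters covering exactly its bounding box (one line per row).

Answer: #_
##
_#

Derivation:
Start:
_##
##_
After rotation 1 (CW):
#_
##
_#
After rotation 2 (CW):
_##
##_
After rotation 3 (CCW):
#_
##
_#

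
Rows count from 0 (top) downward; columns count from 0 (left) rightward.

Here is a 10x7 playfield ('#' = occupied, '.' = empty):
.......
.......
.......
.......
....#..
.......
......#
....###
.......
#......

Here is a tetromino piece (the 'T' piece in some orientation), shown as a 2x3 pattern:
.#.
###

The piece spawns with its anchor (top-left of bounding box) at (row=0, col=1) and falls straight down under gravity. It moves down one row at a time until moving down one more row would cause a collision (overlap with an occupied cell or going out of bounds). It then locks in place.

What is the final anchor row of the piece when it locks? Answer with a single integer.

Answer: 8

Derivation:
Spawn at (row=0, col=1). Try each row:
  row 0: fits
  row 1: fits
  row 2: fits
  row 3: fits
  row 4: fits
  row 5: fits
  row 6: fits
  row 7: fits
  row 8: fits
  row 9: blocked -> lock at row 8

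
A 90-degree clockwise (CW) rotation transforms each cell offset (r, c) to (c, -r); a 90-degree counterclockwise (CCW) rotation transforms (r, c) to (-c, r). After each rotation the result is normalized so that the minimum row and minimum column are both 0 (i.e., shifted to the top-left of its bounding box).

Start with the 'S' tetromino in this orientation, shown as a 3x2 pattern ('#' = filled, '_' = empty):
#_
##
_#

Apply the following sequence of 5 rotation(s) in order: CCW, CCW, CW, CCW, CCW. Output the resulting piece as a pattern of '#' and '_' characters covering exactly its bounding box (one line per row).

Start:
#_
##
_#
After rotation 1 (CCW):
_##
##_
After rotation 2 (CCW):
#_
##
_#
After rotation 3 (CW):
_##
##_
After rotation 4 (CCW):
#_
##
_#
After rotation 5 (CCW):
_##
##_

Answer: _##
##_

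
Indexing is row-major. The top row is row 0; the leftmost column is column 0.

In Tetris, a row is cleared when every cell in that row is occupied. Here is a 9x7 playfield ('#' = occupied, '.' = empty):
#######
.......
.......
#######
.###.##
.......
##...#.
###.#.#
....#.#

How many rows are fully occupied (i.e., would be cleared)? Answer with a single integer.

Check each row:
  row 0: 0 empty cells -> FULL (clear)
  row 1: 7 empty cells -> not full
  row 2: 7 empty cells -> not full
  row 3: 0 empty cells -> FULL (clear)
  row 4: 2 empty cells -> not full
  row 5: 7 empty cells -> not full
  row 6: 4 empty cells -> not full
  row 7: 2 empty cells -> not full
  row 8: 5 empty cells -> not full
Total rows cleared: 2

Answer: 2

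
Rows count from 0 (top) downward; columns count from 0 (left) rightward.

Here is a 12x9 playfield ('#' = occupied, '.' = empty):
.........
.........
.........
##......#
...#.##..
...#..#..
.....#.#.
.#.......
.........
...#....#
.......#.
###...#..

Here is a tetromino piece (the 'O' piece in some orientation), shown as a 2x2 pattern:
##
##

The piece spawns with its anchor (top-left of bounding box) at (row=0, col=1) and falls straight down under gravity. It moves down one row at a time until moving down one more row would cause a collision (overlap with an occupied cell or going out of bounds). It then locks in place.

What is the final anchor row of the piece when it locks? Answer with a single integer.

Answer: 1

Derivation:
Spawn at (row=0, col=1). Try each row:
  row 0: fits
  row 1: fits
  row 2: blocked -> lock at row 1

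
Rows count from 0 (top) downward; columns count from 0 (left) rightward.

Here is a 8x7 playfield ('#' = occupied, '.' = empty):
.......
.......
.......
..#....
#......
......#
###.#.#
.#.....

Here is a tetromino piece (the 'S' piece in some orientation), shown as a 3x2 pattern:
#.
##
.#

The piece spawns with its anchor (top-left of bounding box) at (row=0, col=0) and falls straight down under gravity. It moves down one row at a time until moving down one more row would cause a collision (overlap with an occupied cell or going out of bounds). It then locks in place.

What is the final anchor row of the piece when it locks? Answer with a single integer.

Answer: 2

Derivation:
Spawn at (row=0, col=0). Try each row:
  row 0: fits
  row 1: fits
  row 2: fits
  row 3: blocked -> lock at row 2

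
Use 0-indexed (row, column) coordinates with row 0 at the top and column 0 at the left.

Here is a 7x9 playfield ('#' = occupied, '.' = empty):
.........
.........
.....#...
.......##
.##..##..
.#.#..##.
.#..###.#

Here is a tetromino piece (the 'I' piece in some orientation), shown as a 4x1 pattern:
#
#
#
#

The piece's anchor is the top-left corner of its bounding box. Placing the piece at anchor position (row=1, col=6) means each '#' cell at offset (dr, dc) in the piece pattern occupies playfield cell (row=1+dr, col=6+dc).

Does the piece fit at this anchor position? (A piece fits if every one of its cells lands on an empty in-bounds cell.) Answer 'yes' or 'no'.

Answer: no

Derivation:
Check each piece cell at anchor (1, 6):
  offset (0,0) -> (1,6): empty -> OK
  offset (1,0) -> (2,6): empty -> OK
  offset (2,0) -> (3,6): empty -> OK
  offset (3,0) -> (4,6): occupied ('#') -> FAIL
All cells valid: no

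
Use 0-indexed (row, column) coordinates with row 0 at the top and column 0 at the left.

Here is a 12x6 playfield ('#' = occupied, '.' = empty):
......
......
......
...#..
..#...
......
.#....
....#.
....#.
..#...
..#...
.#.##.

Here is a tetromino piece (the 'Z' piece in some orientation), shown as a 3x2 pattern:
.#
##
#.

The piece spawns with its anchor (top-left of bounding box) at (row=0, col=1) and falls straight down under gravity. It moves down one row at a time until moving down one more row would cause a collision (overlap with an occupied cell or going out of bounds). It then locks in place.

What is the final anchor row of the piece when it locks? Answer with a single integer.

Answer: 2

Derivation:
Spawn at (row=0, col=1). Try each row:
  row 0: fits
  row 1: fits
  row 2: fits
  row 3: blocked -> lock at row 2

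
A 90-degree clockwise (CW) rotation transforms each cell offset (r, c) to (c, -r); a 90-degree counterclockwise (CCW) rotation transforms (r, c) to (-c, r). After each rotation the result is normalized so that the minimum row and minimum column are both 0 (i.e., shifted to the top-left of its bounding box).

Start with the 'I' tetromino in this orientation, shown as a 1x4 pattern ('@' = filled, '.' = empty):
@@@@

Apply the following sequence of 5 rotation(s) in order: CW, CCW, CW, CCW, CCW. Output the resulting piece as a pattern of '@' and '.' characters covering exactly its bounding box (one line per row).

Answer: @
@
@
@

Derivation:
Start:
@@@@
After rotation 1 (CW):
@
@
@
@
After rotation 2 (CCW):
@@@@
After rotation 3 (CW):
@
@
@
@
After rotation 4 (CCW):
@@@@
After rotation 5 (CCW):
@
@
@
@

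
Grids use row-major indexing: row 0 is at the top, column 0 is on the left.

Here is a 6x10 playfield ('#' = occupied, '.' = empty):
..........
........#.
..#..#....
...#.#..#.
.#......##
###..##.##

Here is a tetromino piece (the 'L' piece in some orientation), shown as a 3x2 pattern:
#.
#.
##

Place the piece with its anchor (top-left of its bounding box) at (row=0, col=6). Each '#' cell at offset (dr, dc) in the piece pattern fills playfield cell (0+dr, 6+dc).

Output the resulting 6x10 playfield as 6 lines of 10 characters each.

Fill (0+0,6+0) = (0,6)
Fill (0+1,6+0) = (1,6)
Fill (0+2,6+0) = (2,6)
Fill (0+2,6+1) = (2,7)

Answer: ......#...
......#.#.
..#..###..
...#.#..#.
.#......##
###..##.##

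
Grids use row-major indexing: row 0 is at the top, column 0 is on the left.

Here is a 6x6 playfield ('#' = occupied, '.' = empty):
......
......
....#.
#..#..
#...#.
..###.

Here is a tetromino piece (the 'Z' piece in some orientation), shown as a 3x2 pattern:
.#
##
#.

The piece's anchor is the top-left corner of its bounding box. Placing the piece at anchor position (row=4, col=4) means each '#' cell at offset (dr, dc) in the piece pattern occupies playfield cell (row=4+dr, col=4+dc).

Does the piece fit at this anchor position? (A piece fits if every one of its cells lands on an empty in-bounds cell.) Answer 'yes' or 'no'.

Check each piece cell at anchor (4, 4):
  offset (0,1) -> (4,5): empty -> OK
  offset (1,0) -> (5,4): occupied ('#') -> FAIL
  offset (1,1) -> (5,5): empty -> OK
  offset (2,0) -> (6,4): out of bounds -> FAIL
All cells valid: no

Answer: no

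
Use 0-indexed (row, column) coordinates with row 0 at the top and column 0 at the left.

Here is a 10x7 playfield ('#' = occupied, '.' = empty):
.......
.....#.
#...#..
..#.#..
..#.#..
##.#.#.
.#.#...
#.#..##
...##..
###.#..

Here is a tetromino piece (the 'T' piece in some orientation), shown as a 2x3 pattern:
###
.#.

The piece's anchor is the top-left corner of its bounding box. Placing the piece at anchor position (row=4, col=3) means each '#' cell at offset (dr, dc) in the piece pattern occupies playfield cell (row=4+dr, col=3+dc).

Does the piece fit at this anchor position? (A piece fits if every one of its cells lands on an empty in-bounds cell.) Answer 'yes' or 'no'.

Check each piece cell at anchor (4, 3):
  offset (0,0) -> (4,3): empty -> OK
  offset (0,1) -> (4,4): occupied ('#') -> FAIL
  offset (0,2) -> (4,5): empty -> OK
  offset (1,1) -> (5,4): empty -> OK
All cells valid: no

Answer: no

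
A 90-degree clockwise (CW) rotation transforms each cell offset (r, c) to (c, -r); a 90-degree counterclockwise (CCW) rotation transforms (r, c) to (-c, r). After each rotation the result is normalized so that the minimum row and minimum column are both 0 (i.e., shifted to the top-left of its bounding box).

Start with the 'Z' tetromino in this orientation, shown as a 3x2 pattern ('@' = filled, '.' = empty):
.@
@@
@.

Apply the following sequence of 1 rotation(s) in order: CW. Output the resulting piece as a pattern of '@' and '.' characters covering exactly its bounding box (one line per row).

Answer: @@.
.@@

Derivation:
Start:
.@
@@
@.
After rotation 1 (CW):
@@.
.@@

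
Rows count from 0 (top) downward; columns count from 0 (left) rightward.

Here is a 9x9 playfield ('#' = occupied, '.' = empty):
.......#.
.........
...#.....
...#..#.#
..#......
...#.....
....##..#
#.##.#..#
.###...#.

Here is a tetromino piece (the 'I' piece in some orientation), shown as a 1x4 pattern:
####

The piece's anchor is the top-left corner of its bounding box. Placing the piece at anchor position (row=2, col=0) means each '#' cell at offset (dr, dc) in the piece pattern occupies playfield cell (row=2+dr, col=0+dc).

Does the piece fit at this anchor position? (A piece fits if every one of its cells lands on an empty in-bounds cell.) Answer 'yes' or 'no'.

Check each piece cell at anchor (2, 0):
  offset (0,0) -> (2,0): empty -> OK
  offset (0,1) -> (2,1): empty -> OK
  offset (0,2) -> (2,2): empty -> OK
  offset (0,3) -> (2,3): occupied ('#') -> FAIL
All cells valid: no

Answer: no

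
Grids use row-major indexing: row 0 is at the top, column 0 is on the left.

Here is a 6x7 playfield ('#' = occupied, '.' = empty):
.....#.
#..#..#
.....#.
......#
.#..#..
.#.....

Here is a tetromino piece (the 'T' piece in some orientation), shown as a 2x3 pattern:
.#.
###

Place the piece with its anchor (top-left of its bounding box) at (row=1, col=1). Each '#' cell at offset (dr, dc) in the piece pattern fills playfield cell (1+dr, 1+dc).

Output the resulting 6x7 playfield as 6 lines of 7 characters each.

Fill (1+0,1+1) = (1,2)
Fill (1+1,1+0) = (2,1)
Fill (1+1,1+1) = (2,2)
Fill (1+1,1+2) = (2,3)

Answer: .....#.
#.##..#
.###.#.
......#
.#..#..
.#.....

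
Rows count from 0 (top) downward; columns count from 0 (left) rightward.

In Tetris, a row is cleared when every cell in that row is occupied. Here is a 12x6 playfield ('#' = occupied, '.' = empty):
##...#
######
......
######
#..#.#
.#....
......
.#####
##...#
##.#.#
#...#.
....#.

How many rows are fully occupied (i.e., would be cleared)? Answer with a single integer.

Answer: 2

Derivation:
Check each row:
  row 0: 3 empty cells -> not full
  row 1: 0 empty cells -> FULL (clear)
  row 2: 6 empty cells -> not full
  row 3: 0 empty cells -> FULL (clear)
  row 4: 3 empty cells -> not full
  row 5: 5 empty cells -> not full
  row 6: 6 empty cells -> not full
  row 7: 1 empty cell -> not full
  row 8: 3 empty cells -> not full
  row 9: 2 empty cells -> not full
  row 10: 4 empty cells -> not full
  row 11: 5 empty cells -> not full
Total rows cleared: 2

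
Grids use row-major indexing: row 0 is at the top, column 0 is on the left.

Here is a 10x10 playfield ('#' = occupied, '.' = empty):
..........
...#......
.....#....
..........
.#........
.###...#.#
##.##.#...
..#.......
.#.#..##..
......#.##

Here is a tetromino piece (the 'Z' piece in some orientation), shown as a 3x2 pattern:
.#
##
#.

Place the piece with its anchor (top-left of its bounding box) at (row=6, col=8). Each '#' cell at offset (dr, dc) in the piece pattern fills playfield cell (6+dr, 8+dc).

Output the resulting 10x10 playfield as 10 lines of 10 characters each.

Answer: ..........
...#......
.....#....
..........
.#........
.###...#.#
##.##.#..#
..#.....##
.#.#..###.
......#.##

Derivation:
Fill (6+0,8+1) = (6,9)
Fill (6+1,8+0) = (7,8)
Fill (6+1,8+1) = (7,9)
Fill (6+2,8+0) = (8,8)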